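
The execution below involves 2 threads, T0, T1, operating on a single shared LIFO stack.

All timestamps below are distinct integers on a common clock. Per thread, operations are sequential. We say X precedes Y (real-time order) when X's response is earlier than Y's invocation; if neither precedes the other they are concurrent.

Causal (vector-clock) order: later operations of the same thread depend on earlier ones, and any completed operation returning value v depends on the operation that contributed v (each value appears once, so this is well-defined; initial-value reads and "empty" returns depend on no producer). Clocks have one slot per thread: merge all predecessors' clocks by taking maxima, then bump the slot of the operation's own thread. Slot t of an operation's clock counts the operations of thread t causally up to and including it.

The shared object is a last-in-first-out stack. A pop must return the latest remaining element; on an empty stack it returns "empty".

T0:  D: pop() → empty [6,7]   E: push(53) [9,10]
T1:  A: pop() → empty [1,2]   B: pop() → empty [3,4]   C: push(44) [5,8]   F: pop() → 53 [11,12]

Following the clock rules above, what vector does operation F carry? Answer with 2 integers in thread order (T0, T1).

(2, 4)

VC(A, invoked at 1): no causal predecessors; +1 on T1 → (0, 1)
VC(D, invoked at 6): no causal predecessors; +1 on T0 → (1, 0)
from VC(A)=(0, 1), B (invoked 3) maxes components and bumps T1 → (0, 2)
from VC(D)=(1, 0), E (invoked 9) maxes components and bumps T0 → (2, 0)
from VC(B)=(0, 2), C (invoked 5) maxes components and bumps T1 → (0, 3)
from VC(C)=(0, 3), VC(E)=(2, 0), F (invoked 11) maxes components and bumps T1 → (2, 4)
target: VC(F) = (2, 4)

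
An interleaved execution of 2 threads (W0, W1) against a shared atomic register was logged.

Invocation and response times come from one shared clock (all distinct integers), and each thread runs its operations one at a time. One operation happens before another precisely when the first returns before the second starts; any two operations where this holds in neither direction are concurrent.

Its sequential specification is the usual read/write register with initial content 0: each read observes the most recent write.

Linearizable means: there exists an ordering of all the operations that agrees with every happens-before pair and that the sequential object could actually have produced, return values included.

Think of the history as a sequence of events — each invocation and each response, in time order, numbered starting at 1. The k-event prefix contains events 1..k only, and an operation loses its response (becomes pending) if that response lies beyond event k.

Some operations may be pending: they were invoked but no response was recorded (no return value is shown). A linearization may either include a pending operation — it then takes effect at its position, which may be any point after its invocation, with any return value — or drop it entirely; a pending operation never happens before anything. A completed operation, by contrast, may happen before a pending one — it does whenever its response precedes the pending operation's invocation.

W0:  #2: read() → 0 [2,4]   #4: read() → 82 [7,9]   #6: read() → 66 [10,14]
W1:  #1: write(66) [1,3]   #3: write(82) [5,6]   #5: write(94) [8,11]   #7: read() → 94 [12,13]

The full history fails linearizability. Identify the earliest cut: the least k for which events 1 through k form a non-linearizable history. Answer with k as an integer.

14

events 1..13 are linearizable, e.g. via #2, #1, #3, #4, #5, #6, #7:
1. #2 read() → 0, leaving value 0
2. #1 write(66), leaving value 66
3. #3 write(82), leaving value 82
4. #4 read() → 82, leaving value 82
5. #5 write(94), leaving value 94
6. #6 read() (pending, included), leaving value 94
7. #7 read() → 94, leaving value 94
include event 14 — #6 responding at 14 — and every candidate order breaks
for example #1, #2, #3, #4, #5, #6, #7 fails at step 2: #2 read() → 0 is not legal there
for example #1, #2, #3, #4, #5, #7, #6 fails at step 2: #2 read() → 0 is not legal there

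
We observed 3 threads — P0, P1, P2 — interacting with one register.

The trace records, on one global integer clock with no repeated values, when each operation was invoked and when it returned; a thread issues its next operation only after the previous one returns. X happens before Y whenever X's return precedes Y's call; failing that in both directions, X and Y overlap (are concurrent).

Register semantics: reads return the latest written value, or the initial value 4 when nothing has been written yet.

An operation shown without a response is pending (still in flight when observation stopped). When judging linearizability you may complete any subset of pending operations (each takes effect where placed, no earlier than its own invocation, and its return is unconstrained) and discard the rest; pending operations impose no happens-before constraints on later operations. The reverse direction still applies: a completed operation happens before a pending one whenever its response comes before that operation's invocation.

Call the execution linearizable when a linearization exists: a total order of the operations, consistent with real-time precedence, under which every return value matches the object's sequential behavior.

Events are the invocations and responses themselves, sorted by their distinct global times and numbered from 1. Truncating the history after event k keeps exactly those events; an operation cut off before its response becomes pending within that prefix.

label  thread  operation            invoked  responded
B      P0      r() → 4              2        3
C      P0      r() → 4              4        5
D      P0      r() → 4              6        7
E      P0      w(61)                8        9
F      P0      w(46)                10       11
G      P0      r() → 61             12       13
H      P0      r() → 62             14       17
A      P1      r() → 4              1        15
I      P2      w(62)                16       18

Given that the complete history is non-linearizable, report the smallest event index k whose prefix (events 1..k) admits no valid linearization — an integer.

13

a valid linearization of events 1..12 exists, for instance A, B, C, D, E, F:
step 1: A r() (pending, included) — value 4
step 2: B r() → 4 — value 4
step 3: C r() → 4 — value 4
step 4: D r() → 4 — value 4
step 5: E w(61) — value 61
step 6: F w(46) — value 46
include event 13 — G responding at 13 — and every candidate order breaks
no escape via the 1 pending operation (A): every completion choice fails
one such order, B, C, D, E, F, G (pending dropped), breaks at step 6 where G r() → 61 is illegal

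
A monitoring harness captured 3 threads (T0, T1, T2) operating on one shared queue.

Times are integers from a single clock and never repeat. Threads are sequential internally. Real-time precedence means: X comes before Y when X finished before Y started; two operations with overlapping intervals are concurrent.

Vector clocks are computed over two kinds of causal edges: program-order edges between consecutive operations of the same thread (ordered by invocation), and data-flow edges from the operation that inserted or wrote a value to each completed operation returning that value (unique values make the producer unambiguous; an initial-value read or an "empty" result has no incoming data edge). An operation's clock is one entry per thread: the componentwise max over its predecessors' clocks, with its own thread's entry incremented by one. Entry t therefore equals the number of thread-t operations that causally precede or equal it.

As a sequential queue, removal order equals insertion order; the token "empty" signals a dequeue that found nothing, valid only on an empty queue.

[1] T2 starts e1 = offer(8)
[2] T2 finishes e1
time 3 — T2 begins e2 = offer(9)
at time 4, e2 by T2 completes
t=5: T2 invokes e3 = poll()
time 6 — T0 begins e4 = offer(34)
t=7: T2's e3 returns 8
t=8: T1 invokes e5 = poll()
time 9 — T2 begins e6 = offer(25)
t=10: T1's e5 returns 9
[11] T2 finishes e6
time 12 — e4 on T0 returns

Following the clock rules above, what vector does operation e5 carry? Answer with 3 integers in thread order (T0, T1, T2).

(0, 1, 2)

invoked at 1, e1 has no predecessors; its own T2 bump gives (0, 0, 1)
invoked at 6, e4 has no predecessors; its own T0 bump gives (1, 0, 0)
merge at e2 (invoked 3): VC(e1)=(0, 0, 1), own-thread bump on T2 → (0, 0, 2)
merge at e3 (invoked 5): VC(e1)=(0, 0, 1), VC(e2)=(0, 0, 2), own-thread bump on T2 → (0, 0, 3)
merge at e5 (invoked 8): VC(e2)=(0, 0, 2), own-thread bump on T1 → (0, 1, 2)
merge at e6 (invoked 9): VC(e3)=(0, 0, 3), own-thread bump on T2 → (0, 0, 4)
target: VC(e5) = (0, 1, 2)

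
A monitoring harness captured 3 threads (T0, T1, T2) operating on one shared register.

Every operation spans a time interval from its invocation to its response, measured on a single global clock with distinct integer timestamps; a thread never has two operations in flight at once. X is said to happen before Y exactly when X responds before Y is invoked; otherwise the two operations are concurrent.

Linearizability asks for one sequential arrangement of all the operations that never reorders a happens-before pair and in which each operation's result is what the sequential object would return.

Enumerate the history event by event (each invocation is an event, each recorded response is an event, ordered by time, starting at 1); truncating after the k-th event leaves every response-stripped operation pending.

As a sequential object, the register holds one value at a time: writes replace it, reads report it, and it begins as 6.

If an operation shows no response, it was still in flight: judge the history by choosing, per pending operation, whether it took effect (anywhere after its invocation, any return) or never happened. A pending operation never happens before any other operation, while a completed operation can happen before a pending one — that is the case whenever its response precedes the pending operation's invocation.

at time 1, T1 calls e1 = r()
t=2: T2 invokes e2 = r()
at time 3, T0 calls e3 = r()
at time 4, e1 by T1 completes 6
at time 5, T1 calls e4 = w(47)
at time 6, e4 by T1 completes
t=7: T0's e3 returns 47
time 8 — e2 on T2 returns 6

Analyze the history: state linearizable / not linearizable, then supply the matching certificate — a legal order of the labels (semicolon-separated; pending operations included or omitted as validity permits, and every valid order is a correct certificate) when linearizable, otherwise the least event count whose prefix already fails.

linearizable — witness: e1; e2; e4; e3

1. e1 r() → 6, leaving value 6
2. e2 r() → 6, leaving value 6
3. e4 w(47), leaving value 47
4. e3 r() → 47, leaving value 47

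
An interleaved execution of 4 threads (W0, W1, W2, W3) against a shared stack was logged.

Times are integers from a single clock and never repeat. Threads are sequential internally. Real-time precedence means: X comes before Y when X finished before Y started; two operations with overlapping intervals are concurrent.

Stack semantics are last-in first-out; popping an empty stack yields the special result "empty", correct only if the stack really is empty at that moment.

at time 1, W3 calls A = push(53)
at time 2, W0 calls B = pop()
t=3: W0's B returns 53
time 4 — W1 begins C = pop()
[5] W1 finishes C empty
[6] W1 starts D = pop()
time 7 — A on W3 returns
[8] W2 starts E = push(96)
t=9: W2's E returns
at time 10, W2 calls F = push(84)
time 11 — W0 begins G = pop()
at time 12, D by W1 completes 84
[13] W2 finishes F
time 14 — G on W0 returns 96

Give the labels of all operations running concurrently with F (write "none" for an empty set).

F spans [10,13]; an op avoiding the whole window 10..13 is ordered, any other is concurrent
A [1,7]: before
B [2,3]: before
C [4,5]: before
D [6,12]: concurrent
E [8,9]: before
G [11,14]: concurrent

D, G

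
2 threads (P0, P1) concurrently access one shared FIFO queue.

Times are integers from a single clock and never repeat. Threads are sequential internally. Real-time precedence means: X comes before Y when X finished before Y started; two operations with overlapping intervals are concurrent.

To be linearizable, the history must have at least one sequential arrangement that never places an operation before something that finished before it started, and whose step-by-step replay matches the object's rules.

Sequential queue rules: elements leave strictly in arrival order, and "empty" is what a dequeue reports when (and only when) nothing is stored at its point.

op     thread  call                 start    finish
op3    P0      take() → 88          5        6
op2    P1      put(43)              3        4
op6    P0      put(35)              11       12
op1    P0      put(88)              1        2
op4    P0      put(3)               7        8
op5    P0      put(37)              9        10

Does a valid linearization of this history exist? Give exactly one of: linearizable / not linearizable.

one valid linearization: op1, op2, op3, op4, op5, op6
1. op1 put(88), leaving queue <88>
2. op2 put(43), leaving queue <88,43>
3. op3 take() → 88, leaving queue <43>
4. op4 put(3), leaving queue <43,3>
5. op5 put(37), leaving queue <43,3,37>
6. op6 put(35), leaving queue <43,3,37,35>

linearizable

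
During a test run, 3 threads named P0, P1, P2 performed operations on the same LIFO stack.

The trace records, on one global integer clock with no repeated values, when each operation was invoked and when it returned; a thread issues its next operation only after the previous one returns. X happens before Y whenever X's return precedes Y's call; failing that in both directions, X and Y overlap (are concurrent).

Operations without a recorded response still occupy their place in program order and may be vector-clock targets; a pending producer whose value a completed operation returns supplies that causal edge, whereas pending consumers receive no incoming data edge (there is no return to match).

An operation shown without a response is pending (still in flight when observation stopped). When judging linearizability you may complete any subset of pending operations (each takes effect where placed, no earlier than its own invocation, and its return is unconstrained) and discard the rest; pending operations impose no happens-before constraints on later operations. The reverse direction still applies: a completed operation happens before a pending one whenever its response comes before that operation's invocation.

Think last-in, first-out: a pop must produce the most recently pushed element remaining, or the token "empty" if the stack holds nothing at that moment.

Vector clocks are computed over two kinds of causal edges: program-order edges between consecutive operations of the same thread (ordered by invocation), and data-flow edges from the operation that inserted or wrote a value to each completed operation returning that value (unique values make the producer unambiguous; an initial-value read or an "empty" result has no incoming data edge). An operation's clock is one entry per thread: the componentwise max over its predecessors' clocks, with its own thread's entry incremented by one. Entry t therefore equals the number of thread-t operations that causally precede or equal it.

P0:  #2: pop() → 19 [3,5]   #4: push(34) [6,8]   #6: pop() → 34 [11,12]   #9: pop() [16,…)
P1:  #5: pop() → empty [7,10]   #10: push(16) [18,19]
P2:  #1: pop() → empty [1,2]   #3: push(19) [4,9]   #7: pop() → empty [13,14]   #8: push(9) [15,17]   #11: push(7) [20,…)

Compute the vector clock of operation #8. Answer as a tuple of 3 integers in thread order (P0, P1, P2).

(0, 0, 4)

#1, invoked 1, has no incoming edges; only P2's bump applies → (0, 0, 1)
#5, invoked 7, has no incoming edges; only P1's bump applies → (0, 1, 0)
merge at #3 (invoked 4): VC(#1)=(0, 0, 1), own-thread bump on P2 → (0, 0, 2)
merge at #10 (invoked 18): VC(#5)=(0, 1, 0), own-thread bump on P1 → (0, 2, 0)
merge at #7 (invoked 13): VC(#3)=(0, 0, 2), own-thread bump on P2 → (0, 0, 3)
merge at #2 (invoked 3): VC(#3)=(0, 0, 2), own-thread bump on P0 → (1, 0, 2)
merge at #8 (invoked 15): VC(#7)=(0, 0, 3), own-thread bump on P2 → (0, 0, 4)
merge at #4 (invoked 6): VC(#2)=(1, 0, 2), own-thread bump on P0 → (2, 0, 2)
merge at #11 (invoked 20): VC(#8)=(0, 0, 4), own-thread bump on P2 → (0, 0, 5)
merge at #6 (invoked 11): VC(#4)=(2, 0, 2), own-thread bump on P0 → (3, 0, 2)
merge at #9 (invoked 16): VC(#6)=(3, 0, 2), own-thread bump on P0 → (4, 0, 2)
target: VC(#8) = (0, 0, 4)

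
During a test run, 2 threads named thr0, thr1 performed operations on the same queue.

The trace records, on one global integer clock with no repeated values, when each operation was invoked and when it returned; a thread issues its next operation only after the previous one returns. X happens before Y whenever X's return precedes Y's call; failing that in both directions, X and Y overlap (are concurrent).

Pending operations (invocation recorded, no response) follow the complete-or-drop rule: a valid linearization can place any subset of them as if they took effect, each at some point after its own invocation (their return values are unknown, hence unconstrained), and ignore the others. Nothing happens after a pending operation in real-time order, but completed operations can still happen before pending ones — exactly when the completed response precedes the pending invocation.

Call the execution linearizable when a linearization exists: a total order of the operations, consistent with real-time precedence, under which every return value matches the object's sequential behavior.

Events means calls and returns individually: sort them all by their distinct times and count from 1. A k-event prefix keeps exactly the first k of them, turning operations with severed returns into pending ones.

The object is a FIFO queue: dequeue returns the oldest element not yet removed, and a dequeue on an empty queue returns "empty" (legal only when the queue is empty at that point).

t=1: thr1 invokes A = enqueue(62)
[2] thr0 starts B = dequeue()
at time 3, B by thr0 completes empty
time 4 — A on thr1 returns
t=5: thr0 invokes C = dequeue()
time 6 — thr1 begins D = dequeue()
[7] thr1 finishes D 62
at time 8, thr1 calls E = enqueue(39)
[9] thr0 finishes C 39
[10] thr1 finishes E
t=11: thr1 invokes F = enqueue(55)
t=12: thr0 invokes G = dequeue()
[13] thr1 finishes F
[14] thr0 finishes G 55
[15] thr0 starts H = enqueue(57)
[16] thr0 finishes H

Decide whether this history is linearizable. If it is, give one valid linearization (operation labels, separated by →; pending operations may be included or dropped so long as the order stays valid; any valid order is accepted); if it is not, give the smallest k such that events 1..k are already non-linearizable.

1. B dequeue() → empty, leaving queue <>
2. A enqueue(62), leaving queue <62>
3. D dequeue() → 62, leaving queue <>
4. E enqueue(39), leaving queue <39>
5. C dequeue() → 39, leaving queue <>
6. F enqueue(55), leaving queue <55>
7. G dequeue() → 55, leaving queue <>
8. H enqueue(57), leaving queue <57>

linearizable — witness: B → A → D → E → C → F → G → H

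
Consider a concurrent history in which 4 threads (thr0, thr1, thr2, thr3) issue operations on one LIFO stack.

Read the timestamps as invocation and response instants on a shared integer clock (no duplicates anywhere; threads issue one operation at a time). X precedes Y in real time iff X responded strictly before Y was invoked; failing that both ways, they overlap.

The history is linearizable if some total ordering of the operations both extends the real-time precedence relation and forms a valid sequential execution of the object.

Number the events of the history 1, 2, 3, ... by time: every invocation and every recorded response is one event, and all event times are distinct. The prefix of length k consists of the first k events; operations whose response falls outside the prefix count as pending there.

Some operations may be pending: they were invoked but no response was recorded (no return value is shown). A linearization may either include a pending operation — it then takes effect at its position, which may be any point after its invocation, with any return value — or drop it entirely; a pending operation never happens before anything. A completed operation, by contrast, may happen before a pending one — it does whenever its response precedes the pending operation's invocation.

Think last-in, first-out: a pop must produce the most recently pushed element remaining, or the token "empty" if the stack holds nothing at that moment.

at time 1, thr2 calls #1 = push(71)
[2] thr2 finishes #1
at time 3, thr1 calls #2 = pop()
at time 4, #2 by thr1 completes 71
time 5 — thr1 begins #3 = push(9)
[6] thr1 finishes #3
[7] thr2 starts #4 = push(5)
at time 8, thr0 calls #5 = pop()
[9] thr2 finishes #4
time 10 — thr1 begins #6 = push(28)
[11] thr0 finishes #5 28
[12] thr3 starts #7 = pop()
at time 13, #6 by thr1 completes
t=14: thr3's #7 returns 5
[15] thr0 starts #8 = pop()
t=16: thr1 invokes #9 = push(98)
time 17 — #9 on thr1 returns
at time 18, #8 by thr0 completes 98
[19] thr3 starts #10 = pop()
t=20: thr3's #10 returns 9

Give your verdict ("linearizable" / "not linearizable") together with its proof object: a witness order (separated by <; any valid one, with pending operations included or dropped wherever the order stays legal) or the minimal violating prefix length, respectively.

step 1: #1 push(71) — stack <71>
step 2: #2 pop() → 71 — stack <>
step 3: #3 push(9) — stack <9>
step 4: #4 push(5) — stack <9,5>
step 5: #6 push(28) — stack <9,5,28>
step 6: #5 pop() → 28 — stack <9,5>
step 7: #7 pop() → 5 — stack <9>
step 8: #9 push(98) — stack <9,98>
step 9: #8 pop() → 98 — stack <9>
step 10: #10 pop() → 9 — stack <>

linearizable — witness: #1 < #2 < #3 < #4 < #6 < #5 < #7 < #9 < #8 < #10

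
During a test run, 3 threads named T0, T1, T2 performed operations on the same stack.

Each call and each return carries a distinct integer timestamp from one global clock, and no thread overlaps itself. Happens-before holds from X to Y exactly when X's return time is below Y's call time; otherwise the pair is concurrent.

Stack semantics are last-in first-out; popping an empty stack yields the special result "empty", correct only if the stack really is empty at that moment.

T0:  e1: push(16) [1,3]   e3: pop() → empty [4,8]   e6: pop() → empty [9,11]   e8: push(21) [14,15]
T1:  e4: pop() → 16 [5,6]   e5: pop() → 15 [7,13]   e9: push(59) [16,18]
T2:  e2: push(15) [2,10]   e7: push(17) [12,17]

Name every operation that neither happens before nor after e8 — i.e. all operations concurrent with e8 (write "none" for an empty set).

e8 runs from 14 to 15; window-overlapping ops are concurrent
e1 [1,3]: before
e2 [2,10]: before
e3 [4,8]: before
e4 [5,6]: before
e5 [7,13]: before
e6 [9,11]: before
e7 [12,17]: concurrent
e9 [16,18]: after

e7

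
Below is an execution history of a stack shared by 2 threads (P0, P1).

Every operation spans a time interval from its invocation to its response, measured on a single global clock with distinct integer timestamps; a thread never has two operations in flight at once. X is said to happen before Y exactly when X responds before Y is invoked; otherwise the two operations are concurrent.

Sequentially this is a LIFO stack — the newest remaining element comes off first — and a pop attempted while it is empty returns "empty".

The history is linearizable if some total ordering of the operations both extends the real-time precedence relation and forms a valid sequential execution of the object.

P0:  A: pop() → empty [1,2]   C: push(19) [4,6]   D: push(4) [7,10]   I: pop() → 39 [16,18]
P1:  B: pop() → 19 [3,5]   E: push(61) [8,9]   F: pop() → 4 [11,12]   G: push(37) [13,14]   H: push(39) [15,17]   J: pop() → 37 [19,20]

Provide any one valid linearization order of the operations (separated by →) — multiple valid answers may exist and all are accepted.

step 1: A pop() → empty — stack <>
step 2: C push(19) — stack <19>
step 3: B pop() → 19 — stack <>
step 4: E push(61) — stack <61>
step 5: D push(4) — stack <61,4>
step 6: F pop() → 4 — stack <61>
step 7: G push(37) — stack <61,37>
step 8: H push(39) — stack <61,37,39>
step 9: I pop() → 39 — stack <61,37>
step 10: J pop() → 37 — stack <61>

A → C → B → E → D → F → G → H → I → J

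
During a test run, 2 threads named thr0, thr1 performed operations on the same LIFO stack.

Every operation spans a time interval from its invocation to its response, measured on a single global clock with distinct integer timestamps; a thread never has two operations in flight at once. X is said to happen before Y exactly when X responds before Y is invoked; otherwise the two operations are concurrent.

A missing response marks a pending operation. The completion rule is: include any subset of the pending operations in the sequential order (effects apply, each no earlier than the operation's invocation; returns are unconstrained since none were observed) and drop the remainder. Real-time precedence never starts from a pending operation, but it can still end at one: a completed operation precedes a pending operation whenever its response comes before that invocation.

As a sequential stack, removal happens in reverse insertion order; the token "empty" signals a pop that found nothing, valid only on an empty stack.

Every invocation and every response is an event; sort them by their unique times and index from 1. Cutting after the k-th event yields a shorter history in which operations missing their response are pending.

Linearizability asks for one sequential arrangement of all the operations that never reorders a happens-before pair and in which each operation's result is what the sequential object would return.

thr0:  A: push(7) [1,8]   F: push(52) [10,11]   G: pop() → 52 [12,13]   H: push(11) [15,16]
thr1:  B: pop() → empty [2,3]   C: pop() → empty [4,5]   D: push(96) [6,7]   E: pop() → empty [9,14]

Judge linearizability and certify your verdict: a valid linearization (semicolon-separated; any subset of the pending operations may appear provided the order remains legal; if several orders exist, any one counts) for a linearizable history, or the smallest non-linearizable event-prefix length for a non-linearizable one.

not linearizable — minimal violating prefix: 14 events

events 1..13 are fine; event 14 — the response of E at time 14 — makes the prefix non-linearizable
the 7 completed operations admit 12 real-time orders; each fails the LIFO stack replay
sample order A, B, C, D, E, F, G stalls at step 2 — B pop() → empty has no legal effect
sample order A, B, C, D, F, E, G stalls at step 2 — B pop() → empty has no legal effect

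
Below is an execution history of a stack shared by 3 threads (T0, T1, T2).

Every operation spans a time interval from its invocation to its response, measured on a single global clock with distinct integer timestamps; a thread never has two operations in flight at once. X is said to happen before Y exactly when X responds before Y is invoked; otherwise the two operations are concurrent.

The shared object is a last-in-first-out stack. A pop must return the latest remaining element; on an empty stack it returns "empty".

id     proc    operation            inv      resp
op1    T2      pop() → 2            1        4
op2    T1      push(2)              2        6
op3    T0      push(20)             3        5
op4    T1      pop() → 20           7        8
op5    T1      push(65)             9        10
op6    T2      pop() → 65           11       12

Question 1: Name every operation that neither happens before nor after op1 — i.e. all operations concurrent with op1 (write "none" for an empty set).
concurrent with op1 ([1,4]): every op whose interval crosses 1..4
op2 [2,6]: concurrent
op3 [3,5]: concurrent
op4 [7,8]: after
op5 [9,10]: after
op6 [11,12]: after

op2, op3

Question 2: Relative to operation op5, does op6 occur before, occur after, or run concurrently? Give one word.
op6 spans [11,12], op5 spans [9,10]
resp(op5)=10 < inv(op6)=11

after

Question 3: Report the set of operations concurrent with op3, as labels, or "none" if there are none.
op3 runs from 3 to 5; window-overlapping ops are concurrent
op1 [1,4]: concurrent
op2 [2,6]: concurrent
op4 [7,8]: after
op5 [9,10]: after
op6 [11,12]: after

op1, op2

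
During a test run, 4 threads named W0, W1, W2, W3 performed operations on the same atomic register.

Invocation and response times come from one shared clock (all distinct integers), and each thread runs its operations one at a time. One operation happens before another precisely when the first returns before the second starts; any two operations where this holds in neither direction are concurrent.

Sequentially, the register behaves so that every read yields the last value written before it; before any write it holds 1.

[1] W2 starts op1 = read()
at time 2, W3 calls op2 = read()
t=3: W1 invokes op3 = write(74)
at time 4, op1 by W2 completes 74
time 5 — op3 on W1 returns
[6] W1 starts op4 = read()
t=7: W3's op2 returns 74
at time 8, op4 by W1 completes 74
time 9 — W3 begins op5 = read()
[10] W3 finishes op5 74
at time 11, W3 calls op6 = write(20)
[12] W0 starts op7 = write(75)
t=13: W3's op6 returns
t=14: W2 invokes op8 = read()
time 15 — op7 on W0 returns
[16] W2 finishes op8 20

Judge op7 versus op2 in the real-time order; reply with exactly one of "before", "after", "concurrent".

after

op7 spans [12,15], op2 spans [2,7]
resp(op2)=7 < inv(op7)=12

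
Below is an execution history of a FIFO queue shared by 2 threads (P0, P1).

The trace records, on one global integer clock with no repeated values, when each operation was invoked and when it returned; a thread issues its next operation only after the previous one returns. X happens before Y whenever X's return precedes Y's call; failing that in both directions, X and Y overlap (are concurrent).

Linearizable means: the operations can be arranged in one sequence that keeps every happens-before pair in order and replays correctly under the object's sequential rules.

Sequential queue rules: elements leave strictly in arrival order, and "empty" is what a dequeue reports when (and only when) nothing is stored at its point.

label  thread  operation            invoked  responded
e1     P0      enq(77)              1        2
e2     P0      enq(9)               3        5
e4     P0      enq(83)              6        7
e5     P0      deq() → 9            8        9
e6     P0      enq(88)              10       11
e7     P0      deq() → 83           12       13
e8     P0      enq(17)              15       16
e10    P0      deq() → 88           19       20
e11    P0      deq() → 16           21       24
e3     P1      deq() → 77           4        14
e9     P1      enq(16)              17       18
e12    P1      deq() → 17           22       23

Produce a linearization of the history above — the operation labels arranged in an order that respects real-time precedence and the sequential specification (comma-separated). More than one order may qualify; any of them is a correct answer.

e1, e2, e3, e4, e5, e6, e7, e8, e9, e10, e12, e11

after step 1 (e1 enq(77)): queue <77>
after step 2 (e2 enq(9)): queue <77,9>
after step 3 (e3 deq() → 77): queue <9>
after step 4 (e4 enq(83)): queue <9,83>
after step 5 (e5 deq() → 9): queue <83>
after step 6 (e6 enq(88)): queue <83,88>
after step 7 (e7 deq() → 83): queue <88>
after step 8 (e8 enq(17)): queue <88,17>
after step 9 (e9 enq(16)): queue <88,17,16>
after step 10 (e10 deq() → 88): queue <17,16>
after step 11 (e12 deq() → 17): queue <16>
after step 12 (e11 deq() → 16): queue <>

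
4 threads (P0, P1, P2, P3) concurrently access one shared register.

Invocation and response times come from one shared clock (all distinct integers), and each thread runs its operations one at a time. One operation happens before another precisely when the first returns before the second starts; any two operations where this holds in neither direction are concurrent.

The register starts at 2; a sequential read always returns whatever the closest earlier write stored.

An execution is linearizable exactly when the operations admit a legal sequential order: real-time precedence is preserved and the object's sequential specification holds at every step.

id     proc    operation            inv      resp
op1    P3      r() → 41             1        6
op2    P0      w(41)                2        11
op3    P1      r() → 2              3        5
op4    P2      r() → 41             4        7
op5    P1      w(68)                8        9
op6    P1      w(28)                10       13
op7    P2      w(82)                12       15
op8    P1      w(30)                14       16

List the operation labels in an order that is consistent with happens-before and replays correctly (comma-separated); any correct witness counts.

op3, op2, op1, op4, op5, op6, op7, op8

1. op3 r() → 2, leaving value 2
2. op2 w(41), leaving value 41
3. op1 r() → 41, leaving value 41
4. op4 r() → 41, leaving value 41
5. op5 w(68), leaving value 68
6. op6 w(28), leaving value 28
7. op7 w(82), leaving value 82
8. op8 w(30), leaving value 30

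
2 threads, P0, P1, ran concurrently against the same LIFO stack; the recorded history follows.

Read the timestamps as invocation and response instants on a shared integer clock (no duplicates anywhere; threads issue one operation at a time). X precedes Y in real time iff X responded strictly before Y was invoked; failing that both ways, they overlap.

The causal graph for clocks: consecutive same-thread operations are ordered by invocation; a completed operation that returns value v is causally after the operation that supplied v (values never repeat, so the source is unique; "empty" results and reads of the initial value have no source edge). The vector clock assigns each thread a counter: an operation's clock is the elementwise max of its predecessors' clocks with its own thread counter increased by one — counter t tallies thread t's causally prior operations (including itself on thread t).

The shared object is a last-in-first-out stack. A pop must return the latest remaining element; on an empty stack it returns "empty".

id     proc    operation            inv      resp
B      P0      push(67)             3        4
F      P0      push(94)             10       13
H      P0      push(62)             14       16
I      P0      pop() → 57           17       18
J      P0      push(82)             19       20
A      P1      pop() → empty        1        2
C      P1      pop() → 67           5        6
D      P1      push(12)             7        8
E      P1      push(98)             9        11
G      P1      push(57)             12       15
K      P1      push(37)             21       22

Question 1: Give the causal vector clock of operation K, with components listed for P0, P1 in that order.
Answer: (1, 6)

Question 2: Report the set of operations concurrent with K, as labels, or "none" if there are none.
Answer: none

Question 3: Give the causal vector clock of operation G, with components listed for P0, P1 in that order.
Answer: (1, 5)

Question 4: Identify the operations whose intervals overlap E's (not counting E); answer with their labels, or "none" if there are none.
Answer: F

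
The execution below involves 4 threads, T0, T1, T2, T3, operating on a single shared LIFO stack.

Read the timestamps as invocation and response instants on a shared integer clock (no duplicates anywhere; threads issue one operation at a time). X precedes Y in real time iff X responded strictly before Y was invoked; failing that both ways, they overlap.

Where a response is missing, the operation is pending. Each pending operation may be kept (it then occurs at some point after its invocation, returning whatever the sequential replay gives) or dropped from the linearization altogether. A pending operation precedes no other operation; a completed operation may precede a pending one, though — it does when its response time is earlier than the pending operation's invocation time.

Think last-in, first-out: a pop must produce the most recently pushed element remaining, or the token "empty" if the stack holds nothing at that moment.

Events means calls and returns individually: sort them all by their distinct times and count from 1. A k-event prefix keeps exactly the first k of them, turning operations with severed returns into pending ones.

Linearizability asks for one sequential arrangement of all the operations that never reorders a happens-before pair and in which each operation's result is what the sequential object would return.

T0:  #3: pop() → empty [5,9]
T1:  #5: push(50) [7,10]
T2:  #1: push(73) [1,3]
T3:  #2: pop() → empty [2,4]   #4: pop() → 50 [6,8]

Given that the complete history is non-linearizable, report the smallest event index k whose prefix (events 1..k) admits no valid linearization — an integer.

events 1..8 are still linearizable — one witness is #2, #1, #3, #5, #4:
after step 1 (#2 pop() → empty): stack <>
after step 2 (#1 push(73)): stack <73>
after step 3 (#3 pop() (pending, included)): stack <>
after step 4 (#5 push(50) (pending, included)): stack <50>
after step 5 (#4 pop() → 50): stack <>
at event 9 (#3's time-9 response) nothing linearizes any more
every completion of the 1 pending operation (#5) was checked; none linearizes
one such order, #1, #2, #3, #4 (pending dropped), breaks at step 2 where #2 pop() → empty is illegal
one such order, #1, #2, #4, #3 (pending dropped), breaks at step 2 where #2 pop() → empty is illegal

9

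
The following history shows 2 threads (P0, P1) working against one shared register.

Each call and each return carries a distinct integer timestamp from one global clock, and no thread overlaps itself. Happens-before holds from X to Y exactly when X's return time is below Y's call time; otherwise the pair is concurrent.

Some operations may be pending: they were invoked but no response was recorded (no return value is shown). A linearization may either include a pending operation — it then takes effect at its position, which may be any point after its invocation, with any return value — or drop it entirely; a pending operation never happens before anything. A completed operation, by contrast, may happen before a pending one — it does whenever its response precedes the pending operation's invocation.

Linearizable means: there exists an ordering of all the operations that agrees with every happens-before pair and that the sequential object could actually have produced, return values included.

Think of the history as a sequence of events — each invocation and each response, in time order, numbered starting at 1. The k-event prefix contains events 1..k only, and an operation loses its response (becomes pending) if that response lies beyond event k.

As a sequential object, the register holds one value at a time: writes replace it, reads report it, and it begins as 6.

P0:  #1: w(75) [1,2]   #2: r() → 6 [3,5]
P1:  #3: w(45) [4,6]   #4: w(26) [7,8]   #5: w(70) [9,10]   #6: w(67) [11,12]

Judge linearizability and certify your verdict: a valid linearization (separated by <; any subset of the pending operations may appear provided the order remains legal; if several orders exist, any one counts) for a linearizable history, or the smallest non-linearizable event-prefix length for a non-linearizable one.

events 1..4 are fine; event 5 — the response of #2 at time 5 — makes the prefix non-linearizable
exhaustive check: the 2 completed register ops admit one real-time order; illegal
include/drop combinations of the 1 pending operation (#3) were all tried; none helps
for example #1, #2 (pending dropped) fails at step 2: #2 r() → 6 is not legal there

not linearizable — minimal violating prefix: 5 events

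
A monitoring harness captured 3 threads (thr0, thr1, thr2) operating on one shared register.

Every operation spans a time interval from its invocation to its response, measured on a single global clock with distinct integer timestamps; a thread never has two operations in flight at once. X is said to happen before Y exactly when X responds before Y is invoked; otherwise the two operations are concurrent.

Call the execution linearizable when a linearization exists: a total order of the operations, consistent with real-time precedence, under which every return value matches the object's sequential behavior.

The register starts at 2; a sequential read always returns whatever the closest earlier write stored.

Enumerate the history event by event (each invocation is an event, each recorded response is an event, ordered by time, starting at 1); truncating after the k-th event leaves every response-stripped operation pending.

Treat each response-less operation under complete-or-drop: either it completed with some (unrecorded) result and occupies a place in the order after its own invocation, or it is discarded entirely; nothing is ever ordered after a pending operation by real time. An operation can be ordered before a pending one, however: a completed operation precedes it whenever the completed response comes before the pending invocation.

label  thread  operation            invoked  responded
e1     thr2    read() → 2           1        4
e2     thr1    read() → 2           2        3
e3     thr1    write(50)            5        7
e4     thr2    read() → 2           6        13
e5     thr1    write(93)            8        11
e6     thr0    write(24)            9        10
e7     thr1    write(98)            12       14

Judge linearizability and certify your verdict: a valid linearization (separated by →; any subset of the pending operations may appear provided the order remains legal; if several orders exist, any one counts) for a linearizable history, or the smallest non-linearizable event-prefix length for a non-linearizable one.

linearizable — witness: e1 → e2 → e4 → e3 → e5 → e6 → e7

1. e1 read() → 2, leaving value 2
2. e2 read() → 2, leaving value 2
3. e4 read() → 2, leaving value 2
4. e3 write(50), leaving value 50
5. e5 write(93), leaving value 93
6. e6 write(24), leaving value 24
7. e7 write(98), leaving value 98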